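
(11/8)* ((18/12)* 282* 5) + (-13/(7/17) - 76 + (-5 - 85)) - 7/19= 2883637/1064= 2710.19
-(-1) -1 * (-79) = 80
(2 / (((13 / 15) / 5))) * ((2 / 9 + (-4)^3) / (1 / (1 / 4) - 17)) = 28700 / 507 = 56.61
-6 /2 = -3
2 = 2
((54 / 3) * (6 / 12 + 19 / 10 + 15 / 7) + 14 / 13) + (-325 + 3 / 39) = -110144 / 455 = -242.07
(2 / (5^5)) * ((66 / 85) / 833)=132 / 221265625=0.00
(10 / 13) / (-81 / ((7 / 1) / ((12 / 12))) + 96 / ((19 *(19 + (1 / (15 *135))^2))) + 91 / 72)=-53291723184 / 695675228911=-0.08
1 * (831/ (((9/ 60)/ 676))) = 3745040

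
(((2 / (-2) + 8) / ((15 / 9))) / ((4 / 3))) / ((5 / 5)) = 63 / 20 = 3.15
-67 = -67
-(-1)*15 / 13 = 15 / 13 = 1.15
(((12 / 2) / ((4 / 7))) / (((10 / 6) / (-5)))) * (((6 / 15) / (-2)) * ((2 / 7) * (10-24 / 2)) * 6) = -108 / 5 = -21.60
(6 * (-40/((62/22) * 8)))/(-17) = 330/527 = 0.63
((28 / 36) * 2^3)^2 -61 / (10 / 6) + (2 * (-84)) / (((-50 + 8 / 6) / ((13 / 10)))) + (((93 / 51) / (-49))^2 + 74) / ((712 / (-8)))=10539077602864 / 1825819717365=5.77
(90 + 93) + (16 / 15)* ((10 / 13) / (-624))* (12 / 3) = 278335 / 1521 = 182.99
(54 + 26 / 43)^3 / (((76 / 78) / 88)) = 22213222217472 / 1510633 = 14704578.95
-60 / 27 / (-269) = 20 / 2421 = 0.01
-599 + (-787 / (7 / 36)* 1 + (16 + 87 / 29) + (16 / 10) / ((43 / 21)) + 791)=-5772649 / 1505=-3835.65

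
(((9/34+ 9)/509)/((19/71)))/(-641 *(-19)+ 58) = 7455/1341232306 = 0.00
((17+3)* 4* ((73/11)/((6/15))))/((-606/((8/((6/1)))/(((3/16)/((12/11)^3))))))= -29900800/1478741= -20.22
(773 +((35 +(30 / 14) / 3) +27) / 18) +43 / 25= 2451343 / 3150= 778.20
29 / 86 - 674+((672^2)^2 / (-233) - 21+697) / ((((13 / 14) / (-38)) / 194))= 1810041657833989509 / 260494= 6948496540549.84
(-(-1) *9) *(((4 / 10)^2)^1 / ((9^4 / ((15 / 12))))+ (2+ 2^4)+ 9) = 243.00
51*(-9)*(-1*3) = 1377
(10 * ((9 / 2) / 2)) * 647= 29115 / 2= 14557.50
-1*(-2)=2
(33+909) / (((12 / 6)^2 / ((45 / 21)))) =7065 / 14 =504.64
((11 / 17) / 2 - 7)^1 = -227 / 34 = -6.68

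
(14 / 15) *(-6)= -28 / 5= -5.60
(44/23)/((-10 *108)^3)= -11/7243344000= -0.00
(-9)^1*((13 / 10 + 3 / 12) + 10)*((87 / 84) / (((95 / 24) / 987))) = -25503093 / 950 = -26845.36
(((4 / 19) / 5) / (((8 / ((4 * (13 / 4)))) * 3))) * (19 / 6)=13 / 180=0.07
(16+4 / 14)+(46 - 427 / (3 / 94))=-279658 / 21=-13317.05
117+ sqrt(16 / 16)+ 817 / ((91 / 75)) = 72013 / 91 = 791.35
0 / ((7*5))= 0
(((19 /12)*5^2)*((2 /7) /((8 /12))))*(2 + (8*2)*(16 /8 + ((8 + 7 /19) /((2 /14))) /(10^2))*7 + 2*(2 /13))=901291 /182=4952.15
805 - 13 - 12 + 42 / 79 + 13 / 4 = 783.78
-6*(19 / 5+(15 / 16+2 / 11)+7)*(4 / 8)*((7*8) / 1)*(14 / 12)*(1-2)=513961 / 220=2336.19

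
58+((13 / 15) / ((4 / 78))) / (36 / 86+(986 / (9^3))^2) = 33656794027 / 513703660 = 65.52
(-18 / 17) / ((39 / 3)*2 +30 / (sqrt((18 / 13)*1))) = -18 / 17 +45*sqrt(26) / 221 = -0.02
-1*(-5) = 5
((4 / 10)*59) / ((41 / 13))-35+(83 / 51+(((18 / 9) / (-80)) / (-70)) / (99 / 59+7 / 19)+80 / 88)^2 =-11223471913310787678199 / 532368645247232640000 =-21.08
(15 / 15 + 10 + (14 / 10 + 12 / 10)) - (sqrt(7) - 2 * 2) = 88 / 5 - sqrt(7) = 14.95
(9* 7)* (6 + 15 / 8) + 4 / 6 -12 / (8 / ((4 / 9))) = 3969 / 8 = 496.12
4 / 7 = 0.57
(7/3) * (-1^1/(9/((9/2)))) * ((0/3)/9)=0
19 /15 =1.27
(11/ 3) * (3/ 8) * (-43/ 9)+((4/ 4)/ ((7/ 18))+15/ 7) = -1.86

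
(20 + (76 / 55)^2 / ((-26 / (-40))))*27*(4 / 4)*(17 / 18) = 4600302 / 7865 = 584.91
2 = 2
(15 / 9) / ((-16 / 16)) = -5 / 3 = -1.67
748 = 748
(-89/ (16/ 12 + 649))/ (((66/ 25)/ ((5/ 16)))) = -11125/ 686752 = -0.02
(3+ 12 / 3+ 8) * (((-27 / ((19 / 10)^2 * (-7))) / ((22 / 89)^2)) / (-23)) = -80200125 / 7032641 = -11.40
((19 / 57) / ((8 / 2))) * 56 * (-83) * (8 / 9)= -9296 / 27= -344.30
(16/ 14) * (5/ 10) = 4/ 7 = 0.57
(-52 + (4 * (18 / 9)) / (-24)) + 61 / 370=-57907 / 1110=-52.17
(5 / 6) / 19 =5 / 114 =0.04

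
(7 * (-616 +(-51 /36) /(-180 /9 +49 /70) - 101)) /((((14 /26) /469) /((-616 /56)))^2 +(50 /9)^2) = -14403456875636829 /88582716396266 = -162.60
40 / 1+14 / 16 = 327 / 8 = 40.88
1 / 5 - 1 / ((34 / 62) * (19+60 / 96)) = 1429 / 13345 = 0.11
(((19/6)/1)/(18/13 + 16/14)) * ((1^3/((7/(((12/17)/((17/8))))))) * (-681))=-1345656/33235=-40.49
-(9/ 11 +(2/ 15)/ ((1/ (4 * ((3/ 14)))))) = -359/ 385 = -0.93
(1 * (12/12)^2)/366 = 1/366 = 0.00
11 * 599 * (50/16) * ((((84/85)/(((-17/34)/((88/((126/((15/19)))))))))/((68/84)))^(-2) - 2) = -1185005398825/39739392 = -29819.41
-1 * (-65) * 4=260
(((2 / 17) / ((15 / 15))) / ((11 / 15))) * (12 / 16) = 45 / 374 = 0.12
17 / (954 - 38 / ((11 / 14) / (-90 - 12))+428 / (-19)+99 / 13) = 46189 / 15954713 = 0.00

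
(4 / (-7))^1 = -4 / 7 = -0.57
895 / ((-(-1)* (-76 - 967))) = -895 / 1043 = -0.86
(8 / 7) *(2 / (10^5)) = 1 / 43750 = 0.00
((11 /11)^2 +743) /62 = 12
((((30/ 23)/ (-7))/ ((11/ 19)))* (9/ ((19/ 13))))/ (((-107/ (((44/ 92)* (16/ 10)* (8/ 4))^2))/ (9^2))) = 160123392/ 45565415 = 3.51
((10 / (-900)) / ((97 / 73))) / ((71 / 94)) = -3431 / 309915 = -0.01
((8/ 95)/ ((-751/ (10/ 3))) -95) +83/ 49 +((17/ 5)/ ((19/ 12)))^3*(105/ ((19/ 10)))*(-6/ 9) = -32954561161484/ 71935237185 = -458.11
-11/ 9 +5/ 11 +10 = 914/ 99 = 9.23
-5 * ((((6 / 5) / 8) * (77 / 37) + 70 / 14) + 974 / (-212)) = -28153 / 7844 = -3.59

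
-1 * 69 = -69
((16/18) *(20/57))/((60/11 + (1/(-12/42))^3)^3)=-109035520/18318611710341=-0.00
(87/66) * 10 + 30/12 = 15.68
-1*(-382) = 382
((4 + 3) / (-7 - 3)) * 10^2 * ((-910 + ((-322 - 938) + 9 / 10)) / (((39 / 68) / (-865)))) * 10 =-89310523400 / 39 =-2290013420.51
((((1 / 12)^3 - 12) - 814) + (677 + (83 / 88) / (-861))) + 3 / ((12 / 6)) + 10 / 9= -798597539 / 5455296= -146.39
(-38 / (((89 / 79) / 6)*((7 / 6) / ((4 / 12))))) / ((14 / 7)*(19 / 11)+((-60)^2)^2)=-0.00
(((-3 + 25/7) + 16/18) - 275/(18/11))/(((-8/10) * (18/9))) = 34985/336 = 104.12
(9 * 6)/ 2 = 27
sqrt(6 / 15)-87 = -87 + sqrt(10) / 5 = -86.37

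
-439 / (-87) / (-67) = -439 / 5829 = -0.08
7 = 7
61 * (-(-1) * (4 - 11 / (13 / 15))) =-6893 / 13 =-530.23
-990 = -990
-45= -45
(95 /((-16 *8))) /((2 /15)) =-1425 /256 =-5.57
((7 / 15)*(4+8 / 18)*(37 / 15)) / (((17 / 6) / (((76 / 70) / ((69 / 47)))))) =1057312 / 791775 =1.34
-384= -384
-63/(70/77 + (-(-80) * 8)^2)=-0.00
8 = 8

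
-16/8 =-2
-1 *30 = -30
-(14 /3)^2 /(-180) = 49 /405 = 0.12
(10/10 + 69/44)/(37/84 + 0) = 2373/407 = 5.83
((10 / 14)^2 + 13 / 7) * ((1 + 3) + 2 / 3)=232 / 21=11.05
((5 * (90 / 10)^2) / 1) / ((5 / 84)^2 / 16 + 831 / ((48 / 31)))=0.75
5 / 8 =0.62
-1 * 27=-27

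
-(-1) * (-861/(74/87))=-74907/74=-1012.26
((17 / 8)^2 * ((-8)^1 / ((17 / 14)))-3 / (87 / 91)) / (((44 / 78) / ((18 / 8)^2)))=-12051585 / 40832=-295.15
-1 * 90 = -90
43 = 43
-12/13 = -0.92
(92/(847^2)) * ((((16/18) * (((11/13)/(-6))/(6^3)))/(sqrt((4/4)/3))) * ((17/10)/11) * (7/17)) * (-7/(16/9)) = 23 * sqrt(3)/1233357840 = 0.00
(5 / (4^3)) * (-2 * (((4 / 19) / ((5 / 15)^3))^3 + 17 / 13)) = -82464295 / 2853344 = -28.90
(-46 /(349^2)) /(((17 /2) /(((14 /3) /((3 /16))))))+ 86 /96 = 266779865 /298168848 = 0.89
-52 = -52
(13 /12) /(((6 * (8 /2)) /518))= 3367 /144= 23.38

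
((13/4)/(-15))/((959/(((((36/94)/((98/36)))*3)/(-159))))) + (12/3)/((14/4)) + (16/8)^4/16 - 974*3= -1708913271834/585272905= -2919.86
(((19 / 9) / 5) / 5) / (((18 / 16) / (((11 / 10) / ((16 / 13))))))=2717 / 40500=0.07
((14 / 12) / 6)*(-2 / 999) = -7 / 17982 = -0.00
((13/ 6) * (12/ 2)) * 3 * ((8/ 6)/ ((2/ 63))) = 1638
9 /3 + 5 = 8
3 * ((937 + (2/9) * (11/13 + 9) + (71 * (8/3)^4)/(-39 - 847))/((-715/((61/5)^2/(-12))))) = 1623179051711/33353248500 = 48.67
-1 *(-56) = 56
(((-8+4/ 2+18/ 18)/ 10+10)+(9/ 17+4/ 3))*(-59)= -68381/ 102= -670.40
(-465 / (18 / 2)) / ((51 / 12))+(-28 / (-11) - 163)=-96835 / 561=-172.61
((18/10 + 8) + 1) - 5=29/5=5.80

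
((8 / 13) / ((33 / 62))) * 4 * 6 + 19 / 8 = 34461 / 1144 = 30.12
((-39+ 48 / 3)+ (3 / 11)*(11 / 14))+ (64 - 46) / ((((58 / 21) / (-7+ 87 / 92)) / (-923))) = 679743307 / 18676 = 36396.62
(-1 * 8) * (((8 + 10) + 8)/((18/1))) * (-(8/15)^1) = 832/135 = 6.16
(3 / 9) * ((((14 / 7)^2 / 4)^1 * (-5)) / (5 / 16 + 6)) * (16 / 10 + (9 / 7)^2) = -12752 / 14847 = -0.86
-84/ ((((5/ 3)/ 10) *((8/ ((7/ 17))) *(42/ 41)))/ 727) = -625947/ 34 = -18410.21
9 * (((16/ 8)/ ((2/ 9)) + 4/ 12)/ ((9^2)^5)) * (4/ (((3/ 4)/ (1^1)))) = 448/ 3486784401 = 0.00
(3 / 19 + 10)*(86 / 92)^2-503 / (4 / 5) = -6230352 / 10051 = -619.87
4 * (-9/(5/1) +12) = 204/5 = 40.80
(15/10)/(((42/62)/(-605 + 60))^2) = 285441025/294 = 970887.84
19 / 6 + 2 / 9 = 61 / 18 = 3.39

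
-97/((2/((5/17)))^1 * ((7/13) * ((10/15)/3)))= -56745/476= -119.21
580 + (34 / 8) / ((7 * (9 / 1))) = 580.07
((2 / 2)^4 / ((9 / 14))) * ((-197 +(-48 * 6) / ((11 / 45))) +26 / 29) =-6137558 / 2871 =-2137.78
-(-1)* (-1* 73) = -73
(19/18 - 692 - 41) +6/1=-725.94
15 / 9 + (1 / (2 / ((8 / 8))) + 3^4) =83.17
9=9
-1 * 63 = -63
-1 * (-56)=56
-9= -9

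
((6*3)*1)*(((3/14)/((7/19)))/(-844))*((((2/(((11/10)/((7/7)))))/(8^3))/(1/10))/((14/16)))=-12825/25475296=-0.00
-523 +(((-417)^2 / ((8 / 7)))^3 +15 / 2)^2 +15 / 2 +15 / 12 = 3252526920167057690079430273164366097 / 262144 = 12407405548732977638547630000000.00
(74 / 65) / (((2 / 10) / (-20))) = -1480 / 13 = -113.85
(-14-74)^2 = 7744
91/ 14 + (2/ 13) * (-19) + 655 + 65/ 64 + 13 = 559597/ 832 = 672.59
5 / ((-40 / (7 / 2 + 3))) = -13 / 16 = -0.81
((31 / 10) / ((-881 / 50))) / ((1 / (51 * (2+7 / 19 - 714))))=106883505 / 16739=6385.30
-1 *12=-12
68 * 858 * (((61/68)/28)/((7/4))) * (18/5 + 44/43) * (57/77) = 38511252/10535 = 3655.55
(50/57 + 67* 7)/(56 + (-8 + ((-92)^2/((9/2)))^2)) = 0.00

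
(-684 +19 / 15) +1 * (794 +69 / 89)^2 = 74970484414 / 118815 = 630985.01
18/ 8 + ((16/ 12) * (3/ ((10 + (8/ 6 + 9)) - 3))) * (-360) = -4203/ 52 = -80.83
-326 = -326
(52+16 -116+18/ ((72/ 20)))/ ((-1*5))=43/ 5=8.60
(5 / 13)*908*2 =9080 / 13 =698.46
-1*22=-22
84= 84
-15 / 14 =-1.07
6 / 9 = 2 / 3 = 0.67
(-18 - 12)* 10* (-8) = 2400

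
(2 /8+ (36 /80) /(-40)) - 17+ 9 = -6209 /800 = -7.76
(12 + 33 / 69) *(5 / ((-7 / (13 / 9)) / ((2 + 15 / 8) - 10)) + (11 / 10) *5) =10619 / 72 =147.49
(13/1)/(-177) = -13/177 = -0.07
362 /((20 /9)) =1629 /10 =162.90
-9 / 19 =-0.47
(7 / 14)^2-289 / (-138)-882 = -242785 / 276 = -879.66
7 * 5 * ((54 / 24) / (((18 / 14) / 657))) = 160965 / 4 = 40241.25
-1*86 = -86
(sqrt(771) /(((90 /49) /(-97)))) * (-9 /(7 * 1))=1885.37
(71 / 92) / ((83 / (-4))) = -71 / 1909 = -0.04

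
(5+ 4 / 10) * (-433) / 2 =-11691 / 10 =-1169.10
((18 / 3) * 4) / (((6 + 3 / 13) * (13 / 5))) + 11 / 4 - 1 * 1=349 / 108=3.23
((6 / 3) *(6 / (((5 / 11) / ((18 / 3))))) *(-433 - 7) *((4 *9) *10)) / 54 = -464640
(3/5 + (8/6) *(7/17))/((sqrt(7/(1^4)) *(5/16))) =4688 *sqrt(7)/8925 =1.39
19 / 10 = 1.90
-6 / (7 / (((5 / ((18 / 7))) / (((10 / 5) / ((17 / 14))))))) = -85 / 84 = -1.01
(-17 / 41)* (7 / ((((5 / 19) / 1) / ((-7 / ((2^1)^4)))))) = 15827 / 3280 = 4.83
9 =9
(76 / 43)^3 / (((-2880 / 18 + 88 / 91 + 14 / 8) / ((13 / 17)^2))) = -27004047616 / 1315486169273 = -0.02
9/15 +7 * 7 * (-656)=-160717/5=-32143.40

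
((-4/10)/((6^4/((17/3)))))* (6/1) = -17/1620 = -0.01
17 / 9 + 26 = 251 / 9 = 27.89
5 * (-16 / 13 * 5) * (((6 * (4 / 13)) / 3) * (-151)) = 483200 / 169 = 2859.17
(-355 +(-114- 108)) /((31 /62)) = -1154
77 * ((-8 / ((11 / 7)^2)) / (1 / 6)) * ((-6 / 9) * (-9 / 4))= -24696 / 11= -2245.09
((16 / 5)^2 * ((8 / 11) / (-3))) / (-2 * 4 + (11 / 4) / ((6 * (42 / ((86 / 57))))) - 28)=19611648 / 284277125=0.07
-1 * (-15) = 15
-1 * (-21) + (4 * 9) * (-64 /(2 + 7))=-235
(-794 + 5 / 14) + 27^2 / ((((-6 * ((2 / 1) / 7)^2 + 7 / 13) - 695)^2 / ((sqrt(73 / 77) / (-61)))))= -11111 / 14 - 42257943 * sqrt(5621) / 131495282107376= -793.64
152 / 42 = 76 / 21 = 3.62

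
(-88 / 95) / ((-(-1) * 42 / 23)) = -1012 / 1995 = -0.51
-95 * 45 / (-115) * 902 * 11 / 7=8483310 / 161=52691.37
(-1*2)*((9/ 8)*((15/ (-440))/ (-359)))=-27/ 126368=-0.00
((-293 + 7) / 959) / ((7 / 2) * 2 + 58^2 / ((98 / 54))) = -2002 / 12490427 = -0.00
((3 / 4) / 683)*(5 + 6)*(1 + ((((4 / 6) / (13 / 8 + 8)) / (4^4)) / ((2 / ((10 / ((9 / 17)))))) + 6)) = 232933 / 2753856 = 0.08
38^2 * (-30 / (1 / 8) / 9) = -115520 / 3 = -38506.67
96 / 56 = 12 / 7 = 1.71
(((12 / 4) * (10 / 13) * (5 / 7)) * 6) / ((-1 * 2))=-450 / 91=-4.95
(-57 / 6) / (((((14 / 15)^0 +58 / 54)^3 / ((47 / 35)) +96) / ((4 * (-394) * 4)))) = 3462653043 / 5934766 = 583.45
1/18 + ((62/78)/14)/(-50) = 4457/81900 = 0.05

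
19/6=3.17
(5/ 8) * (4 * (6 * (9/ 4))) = 33.75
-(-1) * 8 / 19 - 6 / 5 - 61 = -5869 / 95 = -61.78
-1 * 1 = -1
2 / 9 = 0.22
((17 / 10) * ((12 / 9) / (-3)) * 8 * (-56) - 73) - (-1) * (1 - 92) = 7852 / 45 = 174.49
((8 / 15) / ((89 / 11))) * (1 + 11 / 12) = 506 / 4005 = 0.13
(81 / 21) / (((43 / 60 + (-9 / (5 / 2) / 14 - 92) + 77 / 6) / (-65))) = 11700 / 3673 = 3.19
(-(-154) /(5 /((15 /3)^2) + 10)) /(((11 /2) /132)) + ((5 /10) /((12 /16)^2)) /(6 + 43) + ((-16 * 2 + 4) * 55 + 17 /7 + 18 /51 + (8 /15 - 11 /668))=-29405213219 /25039980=-1174.33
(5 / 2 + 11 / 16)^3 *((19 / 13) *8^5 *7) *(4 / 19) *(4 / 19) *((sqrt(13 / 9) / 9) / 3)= 4402048 *sqrt(13) / 741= 21419.45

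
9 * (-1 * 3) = -27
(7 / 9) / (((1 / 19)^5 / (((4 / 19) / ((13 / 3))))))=3648988 / 39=93563.79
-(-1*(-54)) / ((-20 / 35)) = 189 / 2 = 94.50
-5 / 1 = -5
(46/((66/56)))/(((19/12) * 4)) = 1288/209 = 6.16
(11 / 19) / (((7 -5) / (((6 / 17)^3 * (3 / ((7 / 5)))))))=17820 / 653429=0.03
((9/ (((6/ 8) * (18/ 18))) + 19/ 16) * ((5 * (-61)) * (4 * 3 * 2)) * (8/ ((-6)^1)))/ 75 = 25742/ 15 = 1716.13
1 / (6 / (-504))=-84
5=5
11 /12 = 0.92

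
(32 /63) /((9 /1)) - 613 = -347539 /567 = -612.94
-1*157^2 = -24649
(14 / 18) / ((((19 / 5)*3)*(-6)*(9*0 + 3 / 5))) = -175 / 9234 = -0.02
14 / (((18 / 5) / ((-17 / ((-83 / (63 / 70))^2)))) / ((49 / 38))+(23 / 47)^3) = -10897054434 / 1087068487441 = -0.01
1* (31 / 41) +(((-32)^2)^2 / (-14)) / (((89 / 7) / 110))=-2364536121 / 3649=-647995.65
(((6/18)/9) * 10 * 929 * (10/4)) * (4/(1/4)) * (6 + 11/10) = 2638360/27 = 97717.04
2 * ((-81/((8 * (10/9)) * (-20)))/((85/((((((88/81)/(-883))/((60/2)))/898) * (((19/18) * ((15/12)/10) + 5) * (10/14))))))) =-8129/4529239008000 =-0.00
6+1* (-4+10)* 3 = 24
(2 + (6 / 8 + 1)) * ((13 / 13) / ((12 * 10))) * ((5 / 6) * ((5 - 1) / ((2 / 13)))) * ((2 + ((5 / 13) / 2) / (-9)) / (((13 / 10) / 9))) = 11575 / 1248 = 9.27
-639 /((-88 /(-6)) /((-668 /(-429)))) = -106713 /1573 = -67.84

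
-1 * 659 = -659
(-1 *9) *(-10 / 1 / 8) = 45 / 4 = 11.25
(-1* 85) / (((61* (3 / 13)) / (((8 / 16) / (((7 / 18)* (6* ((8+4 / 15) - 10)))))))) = 1275 / 1708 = 0.75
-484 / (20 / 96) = -11616 / 5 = -2323.20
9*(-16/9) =-16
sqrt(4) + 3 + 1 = 6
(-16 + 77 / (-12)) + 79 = 679 / 12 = 56.58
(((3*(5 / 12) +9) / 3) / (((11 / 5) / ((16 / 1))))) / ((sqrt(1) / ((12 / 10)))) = 328 / 11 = 29.82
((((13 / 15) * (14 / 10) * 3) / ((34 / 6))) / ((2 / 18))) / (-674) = -2457 / 286450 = -0.01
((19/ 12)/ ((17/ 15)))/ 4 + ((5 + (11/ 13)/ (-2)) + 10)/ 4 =14121/ 3536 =3.99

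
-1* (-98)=98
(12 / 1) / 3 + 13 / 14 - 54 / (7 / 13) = -1335 / 14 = -95.36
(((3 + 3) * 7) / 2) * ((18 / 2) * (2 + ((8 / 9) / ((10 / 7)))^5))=395.63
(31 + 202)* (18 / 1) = 4194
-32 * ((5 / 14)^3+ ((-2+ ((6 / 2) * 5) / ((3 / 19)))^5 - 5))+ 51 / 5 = -222620278007.26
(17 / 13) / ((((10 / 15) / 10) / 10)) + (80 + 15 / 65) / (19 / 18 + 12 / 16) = 203298 / 845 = 240.59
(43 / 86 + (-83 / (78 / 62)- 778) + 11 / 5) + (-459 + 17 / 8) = -2025113 / 1560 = -1298.15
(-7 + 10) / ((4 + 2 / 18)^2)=243 / 1369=0.18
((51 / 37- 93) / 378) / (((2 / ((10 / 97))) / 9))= -2825 / 25123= -0.11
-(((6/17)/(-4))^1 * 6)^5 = 59049/1419857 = 0.04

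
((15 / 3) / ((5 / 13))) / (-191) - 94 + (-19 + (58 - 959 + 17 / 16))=-3095745 / 3056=-1013.01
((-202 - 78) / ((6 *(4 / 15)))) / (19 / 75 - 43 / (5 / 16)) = 1.27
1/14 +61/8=431/56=7.70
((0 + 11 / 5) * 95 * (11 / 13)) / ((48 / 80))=11495 / 39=294.74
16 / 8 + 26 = 28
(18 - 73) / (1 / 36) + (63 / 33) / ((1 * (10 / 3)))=-217737 / 110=-1979.43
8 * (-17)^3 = -39304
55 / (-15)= -11 / 3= -3.67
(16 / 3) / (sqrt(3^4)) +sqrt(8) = 16 / 27 +2 * sqrt(2) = 3.42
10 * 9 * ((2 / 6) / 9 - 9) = -2420 / 3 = -806.67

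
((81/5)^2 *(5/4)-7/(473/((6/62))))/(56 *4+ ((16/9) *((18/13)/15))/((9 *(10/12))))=56279060955/38432544128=1.46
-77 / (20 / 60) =-231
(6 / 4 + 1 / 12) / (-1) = -19 / 12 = -1.58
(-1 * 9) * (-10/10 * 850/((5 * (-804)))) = -255/134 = -1.90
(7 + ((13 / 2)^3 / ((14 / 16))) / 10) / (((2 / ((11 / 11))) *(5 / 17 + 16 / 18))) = 411111 / 25340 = 16.22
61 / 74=0.82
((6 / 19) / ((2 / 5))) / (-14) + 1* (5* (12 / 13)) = 15765 / 3458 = 4.56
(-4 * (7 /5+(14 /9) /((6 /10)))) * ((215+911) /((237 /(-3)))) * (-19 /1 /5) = -864.99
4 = 4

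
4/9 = 0.44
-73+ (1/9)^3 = -53216/729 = -73.00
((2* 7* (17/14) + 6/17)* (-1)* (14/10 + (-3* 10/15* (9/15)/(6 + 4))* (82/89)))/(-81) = 169271/612765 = 0.28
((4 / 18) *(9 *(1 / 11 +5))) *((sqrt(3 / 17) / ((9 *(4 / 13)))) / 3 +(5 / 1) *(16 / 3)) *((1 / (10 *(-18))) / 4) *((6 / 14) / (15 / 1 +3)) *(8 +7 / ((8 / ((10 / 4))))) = -163 / 1782-2119 *sqrt(51) / 87246720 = -0.09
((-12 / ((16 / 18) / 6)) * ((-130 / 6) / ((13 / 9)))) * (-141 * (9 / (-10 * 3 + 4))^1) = 1541835 / 26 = 59301.35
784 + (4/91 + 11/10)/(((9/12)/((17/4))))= 719339/910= 790.48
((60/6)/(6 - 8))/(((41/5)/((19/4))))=-475/164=-2.90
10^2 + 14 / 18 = 907 / 9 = 100.78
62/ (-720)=-31/ 360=-0.09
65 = 65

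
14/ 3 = 4.67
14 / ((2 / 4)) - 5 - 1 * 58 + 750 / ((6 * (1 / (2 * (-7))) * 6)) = -980 / 3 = -326.67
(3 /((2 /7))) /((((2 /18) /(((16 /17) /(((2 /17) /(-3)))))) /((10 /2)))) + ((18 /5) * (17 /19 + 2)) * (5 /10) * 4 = -215064 /19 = -11319.16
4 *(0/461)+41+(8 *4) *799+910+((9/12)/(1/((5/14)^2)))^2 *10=8150059357/307328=26519.09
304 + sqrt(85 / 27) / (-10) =303.82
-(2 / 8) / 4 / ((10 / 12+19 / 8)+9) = -0.01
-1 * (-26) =26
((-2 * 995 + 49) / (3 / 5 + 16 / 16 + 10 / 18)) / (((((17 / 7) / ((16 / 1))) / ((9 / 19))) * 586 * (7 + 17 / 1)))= -1834245 / 9179983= -0.20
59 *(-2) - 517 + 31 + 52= -552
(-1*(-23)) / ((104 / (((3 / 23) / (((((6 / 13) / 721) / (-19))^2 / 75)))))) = 60990345325 / 32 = 1905948291.41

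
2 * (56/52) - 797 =-794.85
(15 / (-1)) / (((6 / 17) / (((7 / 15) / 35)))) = -17 / 30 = -0.57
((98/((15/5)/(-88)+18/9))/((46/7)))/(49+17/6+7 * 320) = 181104/54715229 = 0.00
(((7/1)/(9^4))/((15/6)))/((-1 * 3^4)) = -14/2657205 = -0.00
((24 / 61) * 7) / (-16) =-21 / 122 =-0.17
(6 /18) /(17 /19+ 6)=19 /393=0.05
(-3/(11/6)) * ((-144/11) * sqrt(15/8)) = 648 * sqrt(30)/121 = 29.33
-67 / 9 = -7.44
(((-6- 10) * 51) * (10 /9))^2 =7398400 /9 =822044.44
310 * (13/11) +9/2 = 8159/22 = 370.86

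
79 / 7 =11.29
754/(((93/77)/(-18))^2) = 160936776/961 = 167468.03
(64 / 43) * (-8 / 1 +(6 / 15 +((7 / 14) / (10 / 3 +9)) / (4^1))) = -89864 / 7955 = -11.30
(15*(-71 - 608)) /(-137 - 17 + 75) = 10185 /79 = 128.92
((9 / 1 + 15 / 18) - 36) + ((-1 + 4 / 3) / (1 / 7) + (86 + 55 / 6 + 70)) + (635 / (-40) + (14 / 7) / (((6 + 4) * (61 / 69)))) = 920011 / 7320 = 125.68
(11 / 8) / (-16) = -11 / 128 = -0.09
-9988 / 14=-4994 / 7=-713.43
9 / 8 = 1.12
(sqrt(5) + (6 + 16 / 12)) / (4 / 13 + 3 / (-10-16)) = 26*sqrt(5) / 5 + 572 / 15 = 49.76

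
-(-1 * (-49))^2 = -2401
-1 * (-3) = 3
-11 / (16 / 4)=-11 / 4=-2.75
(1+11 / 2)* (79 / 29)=1027 / 58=17.71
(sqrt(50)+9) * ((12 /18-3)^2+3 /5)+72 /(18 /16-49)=272 * sqrt(2) /9+101296 /1915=95.64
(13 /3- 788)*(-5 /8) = 11755 /24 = 489.79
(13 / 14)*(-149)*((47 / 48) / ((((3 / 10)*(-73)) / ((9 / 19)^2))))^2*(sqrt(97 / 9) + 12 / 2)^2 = -1.20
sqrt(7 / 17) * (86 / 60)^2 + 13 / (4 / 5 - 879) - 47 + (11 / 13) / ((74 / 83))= -194588221 / 4224142 + 1849 * sqrt(119) / 15300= -44.75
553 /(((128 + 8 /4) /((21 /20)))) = 11613 /2600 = 4.47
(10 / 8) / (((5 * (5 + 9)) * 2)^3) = 1 / 2195200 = 0.00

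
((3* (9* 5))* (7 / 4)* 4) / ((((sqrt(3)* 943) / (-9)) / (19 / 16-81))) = 415.60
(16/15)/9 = 16/135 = 0.12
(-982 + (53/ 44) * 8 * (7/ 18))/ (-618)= 96847/ 61182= 1.58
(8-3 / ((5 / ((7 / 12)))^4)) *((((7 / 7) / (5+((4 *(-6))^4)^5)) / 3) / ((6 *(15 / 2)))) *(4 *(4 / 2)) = 34557599 / 293057177530580007813518878674900000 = 0.00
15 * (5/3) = 25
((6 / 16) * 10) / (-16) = -15 / 64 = -0.23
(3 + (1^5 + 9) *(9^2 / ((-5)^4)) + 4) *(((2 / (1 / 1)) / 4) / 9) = 1037 / 2250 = 0.46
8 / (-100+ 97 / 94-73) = -752 / 16165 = -0.05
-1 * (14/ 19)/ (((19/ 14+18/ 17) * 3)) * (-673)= 2242436/ 32775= 68.42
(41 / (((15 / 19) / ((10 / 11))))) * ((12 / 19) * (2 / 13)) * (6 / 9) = 1312 / 429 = 3.06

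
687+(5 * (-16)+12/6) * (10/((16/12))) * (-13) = 8292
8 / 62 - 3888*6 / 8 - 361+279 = -2997.87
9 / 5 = 1.80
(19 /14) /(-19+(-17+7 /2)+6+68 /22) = -209 /3605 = -0.06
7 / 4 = 1.75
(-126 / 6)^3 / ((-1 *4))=9261 / 4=2315.25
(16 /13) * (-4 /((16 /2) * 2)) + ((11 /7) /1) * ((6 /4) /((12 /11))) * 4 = 1517 /182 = 8.34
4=4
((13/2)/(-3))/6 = -13/36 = -0.36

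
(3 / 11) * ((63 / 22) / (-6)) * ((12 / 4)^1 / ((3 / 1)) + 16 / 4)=-315 / 484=-0.65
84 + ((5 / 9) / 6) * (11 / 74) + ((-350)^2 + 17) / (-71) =-465741883 / 283716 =-1641.58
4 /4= 1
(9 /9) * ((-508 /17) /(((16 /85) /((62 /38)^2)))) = -610235 /1444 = -422.60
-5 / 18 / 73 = -5 / 1314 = -0.00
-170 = -170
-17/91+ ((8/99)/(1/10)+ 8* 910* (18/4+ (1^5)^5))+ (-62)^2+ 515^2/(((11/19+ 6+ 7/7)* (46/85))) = 108549.23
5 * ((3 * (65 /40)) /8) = 195 /64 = 3.05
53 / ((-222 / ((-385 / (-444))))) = -20405 / 98568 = -0.21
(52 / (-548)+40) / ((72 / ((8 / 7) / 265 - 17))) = -2735843 / 290440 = -9.42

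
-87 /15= -29 /5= -5.80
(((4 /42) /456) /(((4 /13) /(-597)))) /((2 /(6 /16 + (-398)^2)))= -3278336945 /102144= -32095.25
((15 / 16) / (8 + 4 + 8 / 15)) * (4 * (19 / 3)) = 1.89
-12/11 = -1.09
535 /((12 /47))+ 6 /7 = 176087 /84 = 2096.27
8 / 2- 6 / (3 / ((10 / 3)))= -8 / 3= -2.67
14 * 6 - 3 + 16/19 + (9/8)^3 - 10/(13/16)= 70.96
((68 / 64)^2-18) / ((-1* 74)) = 4319 / 18944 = 0.23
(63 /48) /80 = 21 /1280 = 0.02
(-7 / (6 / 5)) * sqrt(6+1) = -35 * sqrt(7) / 6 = -15.43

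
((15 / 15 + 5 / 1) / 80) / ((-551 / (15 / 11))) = -9 / 48488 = -0.00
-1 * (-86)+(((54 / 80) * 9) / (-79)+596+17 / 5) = 2165621 / 3160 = 685.32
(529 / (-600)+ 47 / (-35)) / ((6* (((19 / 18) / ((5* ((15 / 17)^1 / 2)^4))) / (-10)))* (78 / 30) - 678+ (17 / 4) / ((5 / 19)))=2364946875 / 712871381026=0.00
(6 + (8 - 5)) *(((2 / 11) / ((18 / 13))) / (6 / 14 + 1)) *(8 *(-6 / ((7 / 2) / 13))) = -8112 / 55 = -147.49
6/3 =2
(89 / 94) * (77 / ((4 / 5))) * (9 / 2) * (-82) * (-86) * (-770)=-209317860675 / 94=-2226785751.86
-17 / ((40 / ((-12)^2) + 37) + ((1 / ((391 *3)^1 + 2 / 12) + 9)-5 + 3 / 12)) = -4307868 / 10523521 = -0.41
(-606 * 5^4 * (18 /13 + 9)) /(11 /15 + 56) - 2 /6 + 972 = -2268657605 /33189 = -68355.71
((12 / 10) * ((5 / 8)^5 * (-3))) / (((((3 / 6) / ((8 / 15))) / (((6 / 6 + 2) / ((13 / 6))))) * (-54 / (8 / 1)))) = 0.08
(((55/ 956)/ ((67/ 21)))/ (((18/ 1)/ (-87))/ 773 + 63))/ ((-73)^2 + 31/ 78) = 67318251/ 1253430758278718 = 0.00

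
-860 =-860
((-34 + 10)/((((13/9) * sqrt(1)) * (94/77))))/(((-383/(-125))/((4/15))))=-277200/234013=-1.18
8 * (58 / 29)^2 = 32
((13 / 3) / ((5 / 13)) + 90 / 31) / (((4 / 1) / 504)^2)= 34868988 / 155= 224961.21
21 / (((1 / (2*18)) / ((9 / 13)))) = 6804 / 13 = 523.38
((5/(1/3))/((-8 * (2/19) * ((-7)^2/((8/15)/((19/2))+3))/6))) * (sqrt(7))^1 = -2613 * sqrt(7)/392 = -17.64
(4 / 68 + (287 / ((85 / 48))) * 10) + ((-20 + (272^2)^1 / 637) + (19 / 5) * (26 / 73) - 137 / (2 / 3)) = 1512.76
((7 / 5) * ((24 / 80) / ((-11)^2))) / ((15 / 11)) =7 / 2750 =0.00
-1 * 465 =-465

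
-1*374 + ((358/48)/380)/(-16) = -54574259/145920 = -374.00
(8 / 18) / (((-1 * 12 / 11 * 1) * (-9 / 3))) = 11 / 81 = 0.14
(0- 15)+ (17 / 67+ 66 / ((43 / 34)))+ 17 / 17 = 110745 / 2881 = 38.44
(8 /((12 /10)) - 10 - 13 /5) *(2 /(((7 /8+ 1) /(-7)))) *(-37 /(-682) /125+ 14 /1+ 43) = 24218686408 /9590625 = 2525.25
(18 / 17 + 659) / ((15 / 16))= 179536 / 255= 704.06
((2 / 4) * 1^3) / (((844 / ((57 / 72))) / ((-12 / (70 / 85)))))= -323 / 47264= -0.01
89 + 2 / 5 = 447 / 5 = 89.40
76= 76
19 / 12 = 1.58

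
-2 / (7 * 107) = -2 / 749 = -0.00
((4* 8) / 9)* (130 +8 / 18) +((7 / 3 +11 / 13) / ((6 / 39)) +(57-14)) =42725 / 81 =527.47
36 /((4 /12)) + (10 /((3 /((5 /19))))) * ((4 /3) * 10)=20468 /171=119.70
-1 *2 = -2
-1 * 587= -587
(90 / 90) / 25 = 1 / 25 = 0.04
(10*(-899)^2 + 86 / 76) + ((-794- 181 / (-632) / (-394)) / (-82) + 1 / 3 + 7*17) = 9406507047093725 / 1163863392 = 8082140.15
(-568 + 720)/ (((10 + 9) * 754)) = 0.01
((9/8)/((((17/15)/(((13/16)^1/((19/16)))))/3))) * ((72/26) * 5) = 18225/646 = 28.21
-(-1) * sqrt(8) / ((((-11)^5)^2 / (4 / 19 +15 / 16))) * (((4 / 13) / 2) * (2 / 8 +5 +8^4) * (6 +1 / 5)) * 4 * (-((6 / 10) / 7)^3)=-958422753 * sqrt(2) / 1098722274810660500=-0.00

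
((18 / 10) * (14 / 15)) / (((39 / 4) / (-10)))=-112 / 65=-1.72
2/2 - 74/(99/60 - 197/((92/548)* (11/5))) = 3064991/2690551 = 1.14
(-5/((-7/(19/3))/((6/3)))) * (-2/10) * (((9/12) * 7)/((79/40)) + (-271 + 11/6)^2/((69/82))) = -160517730305/1030239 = -155806.30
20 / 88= 5 / 22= 0.23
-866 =-866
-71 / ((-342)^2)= -71 / 116964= -0.00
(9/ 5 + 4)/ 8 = 29/ 40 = 0.72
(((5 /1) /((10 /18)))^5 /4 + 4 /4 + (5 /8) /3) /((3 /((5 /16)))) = 1771615 /1152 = 1537.86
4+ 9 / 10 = 49 / 10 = 4.90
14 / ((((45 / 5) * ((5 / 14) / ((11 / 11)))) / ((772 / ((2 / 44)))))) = 3328864 / 45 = 73974.76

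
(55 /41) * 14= 18.78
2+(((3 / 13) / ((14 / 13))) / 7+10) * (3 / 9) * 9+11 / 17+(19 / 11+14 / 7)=36.47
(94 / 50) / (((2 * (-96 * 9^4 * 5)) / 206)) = -4841 / 78732000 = -0.00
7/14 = 0.50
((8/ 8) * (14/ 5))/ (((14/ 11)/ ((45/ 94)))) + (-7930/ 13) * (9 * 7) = -3612321/ 94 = -38428.95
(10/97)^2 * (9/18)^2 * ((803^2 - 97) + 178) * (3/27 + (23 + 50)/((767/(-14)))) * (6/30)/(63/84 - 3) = 108741351800/584552943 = 186.02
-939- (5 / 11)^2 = -113644 / 121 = -939.21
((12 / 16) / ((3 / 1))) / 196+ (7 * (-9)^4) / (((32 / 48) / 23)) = 1242233497 / 784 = 1584481.50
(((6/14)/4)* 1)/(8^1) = 3/224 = 0.01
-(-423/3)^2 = -19881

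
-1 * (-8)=8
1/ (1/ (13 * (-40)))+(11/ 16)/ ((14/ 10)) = -58185/ 112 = -519.51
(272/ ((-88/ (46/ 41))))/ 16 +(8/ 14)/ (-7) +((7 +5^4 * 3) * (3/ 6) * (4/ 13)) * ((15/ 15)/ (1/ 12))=3992327653/ 1149148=3474.16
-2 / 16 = -1 / 8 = -0.12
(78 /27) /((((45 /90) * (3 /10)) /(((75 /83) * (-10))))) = -130000 /747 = -174.03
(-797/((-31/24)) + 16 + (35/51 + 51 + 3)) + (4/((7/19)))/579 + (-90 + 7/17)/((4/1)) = 5684483251/8543724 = 665.34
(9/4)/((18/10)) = 1.25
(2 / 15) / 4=1 / 30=0.03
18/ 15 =6/ 5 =1.20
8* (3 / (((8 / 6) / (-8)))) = -144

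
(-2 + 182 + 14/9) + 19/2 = 3439/18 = 191.06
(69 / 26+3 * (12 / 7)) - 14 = -1129 / 182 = -6.20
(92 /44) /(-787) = -23 /8657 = -0.00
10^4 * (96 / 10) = 96000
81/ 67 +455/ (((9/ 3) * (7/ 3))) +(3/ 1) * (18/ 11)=71.12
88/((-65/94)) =-8272/65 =-127.26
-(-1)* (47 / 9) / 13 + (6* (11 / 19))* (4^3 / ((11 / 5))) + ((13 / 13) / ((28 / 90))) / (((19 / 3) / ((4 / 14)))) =11066912 / 108927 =101.60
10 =10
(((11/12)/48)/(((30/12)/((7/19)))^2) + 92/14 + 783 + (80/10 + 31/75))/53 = 7259430749/482151600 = 15.06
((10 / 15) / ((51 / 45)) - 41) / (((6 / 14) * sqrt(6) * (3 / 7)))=-89.82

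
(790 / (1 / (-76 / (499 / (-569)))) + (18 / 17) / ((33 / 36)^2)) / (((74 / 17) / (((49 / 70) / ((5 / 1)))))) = 122979658774 / 55850575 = 2201.94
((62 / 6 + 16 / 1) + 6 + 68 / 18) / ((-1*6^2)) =-325 / 324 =-1.00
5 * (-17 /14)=-85 /14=-6.07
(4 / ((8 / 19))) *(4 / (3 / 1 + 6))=38 / 9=4.22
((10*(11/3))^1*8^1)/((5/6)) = 352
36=36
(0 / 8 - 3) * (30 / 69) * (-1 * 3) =90 / 23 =3.91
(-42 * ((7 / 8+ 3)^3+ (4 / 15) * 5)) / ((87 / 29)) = -639947 / 768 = -833.26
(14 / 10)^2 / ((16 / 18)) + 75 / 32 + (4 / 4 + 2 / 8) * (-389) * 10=-4857.95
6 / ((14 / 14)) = 6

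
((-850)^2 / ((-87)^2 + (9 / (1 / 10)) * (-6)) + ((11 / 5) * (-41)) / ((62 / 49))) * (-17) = -535.52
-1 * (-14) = 14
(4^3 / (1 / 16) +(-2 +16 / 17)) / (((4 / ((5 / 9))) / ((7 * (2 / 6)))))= 331.51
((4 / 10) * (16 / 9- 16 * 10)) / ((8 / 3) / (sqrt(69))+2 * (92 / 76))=-42937872 / 1613665+2056256 * sqrt(69) / 4840995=-23.08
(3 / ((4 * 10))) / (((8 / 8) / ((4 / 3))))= 1 / 10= 0.10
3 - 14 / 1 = -11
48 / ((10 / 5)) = 24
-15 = -15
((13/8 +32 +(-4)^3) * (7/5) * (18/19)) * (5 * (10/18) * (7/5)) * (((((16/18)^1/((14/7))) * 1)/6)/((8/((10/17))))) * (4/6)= -735/1292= -0.57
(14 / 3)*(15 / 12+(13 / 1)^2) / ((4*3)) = 1589 / 24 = 66.21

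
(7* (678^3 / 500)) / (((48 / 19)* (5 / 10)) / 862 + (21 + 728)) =4466403975474 / 766696625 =5825.52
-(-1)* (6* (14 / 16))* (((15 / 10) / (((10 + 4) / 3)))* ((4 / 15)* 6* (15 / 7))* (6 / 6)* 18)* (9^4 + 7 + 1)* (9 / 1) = 43099209 / 7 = 6157029.86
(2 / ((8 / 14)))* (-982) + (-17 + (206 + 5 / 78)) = -253339 / 78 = -3247.94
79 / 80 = 0.99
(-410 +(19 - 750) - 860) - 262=-2263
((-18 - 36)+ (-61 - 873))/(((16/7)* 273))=-19/12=-1.58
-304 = -304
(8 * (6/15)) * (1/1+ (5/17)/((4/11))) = 492/85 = 5.79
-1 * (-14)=14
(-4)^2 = 16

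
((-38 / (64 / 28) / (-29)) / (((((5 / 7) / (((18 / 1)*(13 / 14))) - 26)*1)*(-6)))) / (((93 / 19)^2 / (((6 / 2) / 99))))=624169 / 134066834352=0.00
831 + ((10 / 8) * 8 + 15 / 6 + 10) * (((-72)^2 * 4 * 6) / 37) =2830107 / 37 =76489.38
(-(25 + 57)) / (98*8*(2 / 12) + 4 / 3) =-0.62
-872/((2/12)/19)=-99408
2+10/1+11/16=203/16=12.69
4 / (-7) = -4 / 7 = -0.57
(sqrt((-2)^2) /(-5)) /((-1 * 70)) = 1 /175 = 0.01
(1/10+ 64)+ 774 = 8381/10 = 838.10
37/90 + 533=48007/90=533.41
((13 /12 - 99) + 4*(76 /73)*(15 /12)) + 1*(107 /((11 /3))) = -612169 /9636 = -63.53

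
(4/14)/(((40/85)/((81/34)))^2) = 6561/896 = 7.32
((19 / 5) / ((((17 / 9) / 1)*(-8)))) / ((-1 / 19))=3249 / 680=4.78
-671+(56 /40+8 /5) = -668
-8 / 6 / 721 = -0.00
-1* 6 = -6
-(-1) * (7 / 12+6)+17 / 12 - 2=6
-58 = -58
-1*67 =-67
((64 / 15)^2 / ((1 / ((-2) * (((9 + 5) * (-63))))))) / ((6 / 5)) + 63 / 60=321139 / 12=26761.58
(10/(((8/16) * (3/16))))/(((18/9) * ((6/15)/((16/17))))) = 6400/51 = 125.49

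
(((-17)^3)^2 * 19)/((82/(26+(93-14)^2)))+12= 2874132754521/82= 35050399445.38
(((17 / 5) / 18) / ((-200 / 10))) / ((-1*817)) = 17 / 1470600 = 0.00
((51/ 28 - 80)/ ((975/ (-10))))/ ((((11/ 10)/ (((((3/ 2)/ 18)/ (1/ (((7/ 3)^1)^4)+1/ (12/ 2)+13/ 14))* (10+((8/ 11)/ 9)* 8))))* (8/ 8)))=35971439/ 62795304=0.57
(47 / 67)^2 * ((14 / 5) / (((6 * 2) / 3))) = 0.34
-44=-44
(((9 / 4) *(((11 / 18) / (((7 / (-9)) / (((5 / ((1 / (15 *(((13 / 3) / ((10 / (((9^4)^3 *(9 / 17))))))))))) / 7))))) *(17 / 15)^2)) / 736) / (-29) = 73854285.73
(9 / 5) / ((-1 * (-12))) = 3 / 20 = 0.15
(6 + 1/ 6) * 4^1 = 24.67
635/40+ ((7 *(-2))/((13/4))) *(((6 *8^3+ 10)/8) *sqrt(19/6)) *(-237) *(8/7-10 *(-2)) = 127/8+ 18017372 *sqrt(114)/13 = 14797930.55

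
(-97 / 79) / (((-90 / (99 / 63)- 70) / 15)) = 3201 / 22120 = 0.14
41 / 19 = 2.16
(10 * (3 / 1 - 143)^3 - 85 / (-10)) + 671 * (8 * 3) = -27423887.50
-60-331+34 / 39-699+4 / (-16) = -169943 / 156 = -1089.38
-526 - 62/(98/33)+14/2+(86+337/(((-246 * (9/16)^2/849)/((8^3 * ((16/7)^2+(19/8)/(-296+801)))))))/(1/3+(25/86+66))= -7756305479091398/52317042015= -148255.81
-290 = -290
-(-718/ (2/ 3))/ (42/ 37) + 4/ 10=66443/ 70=949.19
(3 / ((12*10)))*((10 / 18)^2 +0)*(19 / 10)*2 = 0.03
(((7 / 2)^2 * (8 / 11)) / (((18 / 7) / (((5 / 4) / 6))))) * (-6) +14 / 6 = -791 / 396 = -2.00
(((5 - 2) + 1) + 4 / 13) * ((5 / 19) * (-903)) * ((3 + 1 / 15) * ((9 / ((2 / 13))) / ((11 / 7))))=-24424344 / 209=-116862.89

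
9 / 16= 0.56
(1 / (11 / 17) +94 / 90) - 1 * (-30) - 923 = -440753 / 495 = -890.41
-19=-19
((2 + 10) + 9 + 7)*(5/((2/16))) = 1120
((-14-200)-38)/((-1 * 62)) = 126/31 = 4.06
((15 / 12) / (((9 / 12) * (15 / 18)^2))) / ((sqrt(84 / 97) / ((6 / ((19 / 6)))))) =72 * sqrt(2037) / 665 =4.89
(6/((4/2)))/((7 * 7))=3/49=0.06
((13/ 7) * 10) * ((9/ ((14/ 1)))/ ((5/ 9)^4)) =767637/ 6125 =125.33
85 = 85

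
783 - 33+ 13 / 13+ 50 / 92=34571 / 46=751.54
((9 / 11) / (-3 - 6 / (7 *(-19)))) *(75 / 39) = -9975 / 18733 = -0.53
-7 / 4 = -1.75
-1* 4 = -4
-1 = -1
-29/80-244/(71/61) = -1192779/5680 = -210.00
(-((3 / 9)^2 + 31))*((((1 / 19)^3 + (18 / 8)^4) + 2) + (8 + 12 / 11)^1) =-24823539755 / 21729312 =-1142.40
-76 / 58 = -38 / 29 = -1.31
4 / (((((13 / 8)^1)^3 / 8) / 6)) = 98304 / 2197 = 44.74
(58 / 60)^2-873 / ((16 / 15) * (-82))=3222223 / 295200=10.92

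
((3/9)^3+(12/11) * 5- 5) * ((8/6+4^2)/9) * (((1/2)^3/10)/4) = 949/320760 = 0.00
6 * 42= 252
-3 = -3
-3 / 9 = -1 / 3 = -0.33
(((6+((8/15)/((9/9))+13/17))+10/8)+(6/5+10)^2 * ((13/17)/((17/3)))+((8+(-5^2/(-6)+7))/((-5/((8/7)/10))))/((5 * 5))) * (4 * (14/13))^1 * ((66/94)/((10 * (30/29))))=24643875751/3310856250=7.44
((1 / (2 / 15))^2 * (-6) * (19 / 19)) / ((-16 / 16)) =675 / 2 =337.50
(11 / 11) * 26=26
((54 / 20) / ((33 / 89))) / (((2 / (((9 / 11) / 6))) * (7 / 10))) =2403 / 3388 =0.71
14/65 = 0.22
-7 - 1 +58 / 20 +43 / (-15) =-239 / 30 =-7.97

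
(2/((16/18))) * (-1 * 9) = -81/4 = -20.25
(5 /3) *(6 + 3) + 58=73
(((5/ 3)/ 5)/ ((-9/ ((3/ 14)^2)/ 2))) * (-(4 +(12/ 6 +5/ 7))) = 0.02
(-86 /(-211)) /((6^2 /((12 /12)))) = 0.01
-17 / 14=-1.21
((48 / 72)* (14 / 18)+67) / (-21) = -1823 / 567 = -3.22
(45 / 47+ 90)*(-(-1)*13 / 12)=18525 / 188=98.54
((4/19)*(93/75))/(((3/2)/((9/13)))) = 744/6175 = 0.12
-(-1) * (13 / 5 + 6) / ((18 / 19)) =817 / 90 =9.08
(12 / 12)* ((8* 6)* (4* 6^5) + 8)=1493000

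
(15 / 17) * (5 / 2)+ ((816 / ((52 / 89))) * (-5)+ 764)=-2747857 / 442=-6216.87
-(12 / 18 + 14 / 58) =-79 / 87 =-0.91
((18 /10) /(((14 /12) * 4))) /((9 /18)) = 27 /35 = 0.77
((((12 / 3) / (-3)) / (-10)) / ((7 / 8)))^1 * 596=9536 / 105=90.82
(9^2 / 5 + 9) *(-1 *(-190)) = 4788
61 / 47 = 1.30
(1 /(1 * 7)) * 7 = 1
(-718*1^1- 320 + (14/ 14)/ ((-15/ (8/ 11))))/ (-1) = 171278/ 165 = 1038.05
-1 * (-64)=64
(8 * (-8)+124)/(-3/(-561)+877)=561/8200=0.07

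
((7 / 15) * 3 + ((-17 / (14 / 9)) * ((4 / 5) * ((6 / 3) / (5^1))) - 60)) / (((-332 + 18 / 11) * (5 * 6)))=119537 / 19078500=0.01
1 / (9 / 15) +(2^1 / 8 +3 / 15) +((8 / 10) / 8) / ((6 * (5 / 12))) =647 / 300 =2.16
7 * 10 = 70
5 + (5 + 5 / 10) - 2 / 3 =59 / 6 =9.83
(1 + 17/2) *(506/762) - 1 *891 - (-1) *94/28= -2350519/2667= -881.33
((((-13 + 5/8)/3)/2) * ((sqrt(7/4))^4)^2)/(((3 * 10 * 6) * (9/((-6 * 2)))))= 26411/184320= 0.14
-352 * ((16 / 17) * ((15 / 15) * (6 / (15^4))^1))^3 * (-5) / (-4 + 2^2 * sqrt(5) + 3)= 11534336 / 373022643603515625 + 46137344 * sqrt(5) / 373022643603515625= 0.00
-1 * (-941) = 941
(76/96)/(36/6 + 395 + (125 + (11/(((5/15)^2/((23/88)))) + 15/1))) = 19/13605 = 0.00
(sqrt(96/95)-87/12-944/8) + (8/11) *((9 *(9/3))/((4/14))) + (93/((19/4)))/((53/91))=-1014921/44308 + 4 *sqrt(570)/95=-21.90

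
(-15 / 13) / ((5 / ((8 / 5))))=-24 / 65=-0.37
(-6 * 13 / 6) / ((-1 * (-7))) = -13 / 7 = -1.86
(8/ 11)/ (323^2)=8/ 1147619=0.00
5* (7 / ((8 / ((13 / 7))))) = 65 / 8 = 8.12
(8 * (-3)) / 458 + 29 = 28.95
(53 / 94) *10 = 265 / 47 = 5.64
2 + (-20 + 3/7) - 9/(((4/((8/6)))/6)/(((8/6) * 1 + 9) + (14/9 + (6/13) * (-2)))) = -19561/91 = -214.96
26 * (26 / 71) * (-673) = -454948 / 71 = -6407.72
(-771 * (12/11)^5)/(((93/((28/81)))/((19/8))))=-52502016/4992581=-10.52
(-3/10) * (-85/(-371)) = -0.07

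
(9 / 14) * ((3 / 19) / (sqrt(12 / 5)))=9 * sqrt(15) / 532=0.07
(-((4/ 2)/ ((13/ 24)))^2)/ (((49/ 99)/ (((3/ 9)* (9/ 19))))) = -684288/ 157339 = -4.35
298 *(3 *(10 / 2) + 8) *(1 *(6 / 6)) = 6854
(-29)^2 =841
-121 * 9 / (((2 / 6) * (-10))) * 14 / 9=2541 / 5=508.20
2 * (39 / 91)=6 / 7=0.86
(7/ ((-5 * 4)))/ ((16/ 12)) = -0.26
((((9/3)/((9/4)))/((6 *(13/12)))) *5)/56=0.02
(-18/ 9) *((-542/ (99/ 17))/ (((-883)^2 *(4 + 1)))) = 18428/ 385946055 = 0.00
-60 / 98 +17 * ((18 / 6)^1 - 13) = -8360 / 49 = -170.61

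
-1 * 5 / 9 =-5 / 9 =-0.56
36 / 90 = 0.40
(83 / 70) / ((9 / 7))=83 / 90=0.92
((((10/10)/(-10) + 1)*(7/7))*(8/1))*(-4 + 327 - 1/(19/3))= 220824/95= 2324.46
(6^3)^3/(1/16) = 161243136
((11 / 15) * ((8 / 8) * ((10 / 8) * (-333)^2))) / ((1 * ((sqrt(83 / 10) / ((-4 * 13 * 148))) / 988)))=-772897512816 * sqrt(830) / 83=-268276643163.60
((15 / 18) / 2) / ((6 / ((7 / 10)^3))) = 343 / 14400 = 0.02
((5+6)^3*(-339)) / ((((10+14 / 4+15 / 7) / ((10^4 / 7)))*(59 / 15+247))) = -11280225000 / 68693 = -164212.15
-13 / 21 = -0.62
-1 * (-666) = 666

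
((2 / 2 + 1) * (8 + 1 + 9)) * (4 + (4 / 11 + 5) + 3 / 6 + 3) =5094 / 11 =463.09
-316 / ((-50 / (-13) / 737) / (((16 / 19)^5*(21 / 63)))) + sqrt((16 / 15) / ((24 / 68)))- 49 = -1596431915473 / 185707425 + 2*sqrt(170) / 15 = -8594.75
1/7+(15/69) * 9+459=461.10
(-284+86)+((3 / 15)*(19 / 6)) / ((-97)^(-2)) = 172831 / 30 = 5761.03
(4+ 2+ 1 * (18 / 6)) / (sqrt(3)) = 3 * sqrt(3) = 5.20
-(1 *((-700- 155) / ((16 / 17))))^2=-211266225 / 256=-825258.69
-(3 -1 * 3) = 0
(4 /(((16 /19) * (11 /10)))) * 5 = 475 /22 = 21.59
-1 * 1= -1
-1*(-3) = 3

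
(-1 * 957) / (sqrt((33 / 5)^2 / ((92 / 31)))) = -290 * sqrt(713) / 31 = -249.79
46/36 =23/18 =1.28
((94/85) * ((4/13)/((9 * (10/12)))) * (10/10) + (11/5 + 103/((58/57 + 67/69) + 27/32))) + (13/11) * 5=321498360934/7221346275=44.52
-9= -9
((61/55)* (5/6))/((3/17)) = 1037/198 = 5.24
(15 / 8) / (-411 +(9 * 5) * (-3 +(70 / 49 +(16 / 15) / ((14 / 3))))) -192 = -337927 / 1760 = -192.00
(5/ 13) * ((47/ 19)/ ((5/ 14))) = 2.66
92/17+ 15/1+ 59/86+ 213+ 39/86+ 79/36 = 6230201/26316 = 236.75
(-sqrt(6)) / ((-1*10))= sqrt(6) / 10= 0.24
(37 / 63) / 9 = 37 / 567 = 0.07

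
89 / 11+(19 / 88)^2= 8.14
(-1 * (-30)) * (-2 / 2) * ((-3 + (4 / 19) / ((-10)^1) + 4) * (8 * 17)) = -75888 / 19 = -3994.11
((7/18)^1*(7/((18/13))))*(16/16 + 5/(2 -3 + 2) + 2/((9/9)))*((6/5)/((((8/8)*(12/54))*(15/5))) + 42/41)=245882/5535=44.42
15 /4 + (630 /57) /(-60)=271 /76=3.57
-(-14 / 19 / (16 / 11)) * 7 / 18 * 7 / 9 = 3773 / 24624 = 0.15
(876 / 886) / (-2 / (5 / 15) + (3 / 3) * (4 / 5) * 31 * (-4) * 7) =-1095 / 775693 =-0.00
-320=-320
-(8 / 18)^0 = -1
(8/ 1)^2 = 64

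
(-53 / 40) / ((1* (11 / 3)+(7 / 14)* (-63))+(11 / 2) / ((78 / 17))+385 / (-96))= 8268 / 191225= 0.04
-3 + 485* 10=4847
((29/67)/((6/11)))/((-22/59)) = -2.13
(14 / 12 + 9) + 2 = 73 / 6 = 12.17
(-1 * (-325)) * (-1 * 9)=-2925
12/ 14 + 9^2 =81.86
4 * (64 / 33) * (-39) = -3328 / 11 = -302.55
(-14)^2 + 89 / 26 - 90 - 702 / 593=1668833 / 15418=108.24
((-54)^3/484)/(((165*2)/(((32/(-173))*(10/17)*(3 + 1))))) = 1679616/3914471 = 0.43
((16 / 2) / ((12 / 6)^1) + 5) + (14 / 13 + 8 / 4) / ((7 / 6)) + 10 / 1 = 1969 / 91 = 21.64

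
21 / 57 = 7 / 19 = 0.37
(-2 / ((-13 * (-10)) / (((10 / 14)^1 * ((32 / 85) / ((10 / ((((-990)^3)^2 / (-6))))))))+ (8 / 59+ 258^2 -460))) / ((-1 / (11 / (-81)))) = -804636203405760000 / 195835101642955399588727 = -0.00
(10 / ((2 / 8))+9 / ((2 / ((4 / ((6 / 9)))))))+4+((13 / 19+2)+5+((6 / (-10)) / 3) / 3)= 22406 / 285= 78.62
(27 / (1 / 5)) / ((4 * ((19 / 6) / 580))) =117450 / 19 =6181.58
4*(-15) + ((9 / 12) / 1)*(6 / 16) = -1911 / 32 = -59.72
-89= -89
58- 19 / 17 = 967 / 17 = 56.88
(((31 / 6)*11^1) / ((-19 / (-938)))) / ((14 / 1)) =22847 / 114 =200.41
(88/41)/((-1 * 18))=-44/369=-0.12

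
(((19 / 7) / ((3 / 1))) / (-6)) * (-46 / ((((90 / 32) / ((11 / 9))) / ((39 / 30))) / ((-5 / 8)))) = -62491 / 25515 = -2.45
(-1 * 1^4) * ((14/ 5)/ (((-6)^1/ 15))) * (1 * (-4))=-28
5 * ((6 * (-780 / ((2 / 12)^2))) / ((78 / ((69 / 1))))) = -745200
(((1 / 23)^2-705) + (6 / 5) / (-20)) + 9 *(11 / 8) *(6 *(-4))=-26504437 / 26450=-1002.06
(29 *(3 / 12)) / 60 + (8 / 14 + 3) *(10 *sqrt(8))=29 / 240 + 500 *sqrt(2) / 7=101.14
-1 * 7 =-7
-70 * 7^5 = -1176490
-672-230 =-902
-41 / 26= -1.58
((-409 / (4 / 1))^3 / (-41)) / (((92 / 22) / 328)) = 752597219 / 368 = 2045101.14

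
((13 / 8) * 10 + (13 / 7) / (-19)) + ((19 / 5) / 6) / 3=391739 / 23940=16.36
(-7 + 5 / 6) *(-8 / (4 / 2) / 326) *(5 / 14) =185 / 6846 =0.03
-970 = -970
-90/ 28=-45/ 14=-3.21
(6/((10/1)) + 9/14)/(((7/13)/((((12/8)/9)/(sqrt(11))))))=377*sqrt(11)/10780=0.12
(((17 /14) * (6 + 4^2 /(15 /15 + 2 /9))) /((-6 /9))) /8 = -765 /176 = -4.35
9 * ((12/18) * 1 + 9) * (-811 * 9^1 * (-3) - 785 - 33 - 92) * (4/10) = 3651738/5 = 730347.60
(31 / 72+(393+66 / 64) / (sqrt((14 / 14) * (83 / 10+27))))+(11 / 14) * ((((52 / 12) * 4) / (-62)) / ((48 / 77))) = 349 / 4464+12609 * sqrt(3530) / 11296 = 66.40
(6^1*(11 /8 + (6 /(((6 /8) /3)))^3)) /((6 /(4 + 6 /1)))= 138253.75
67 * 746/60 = 24991/30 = 833.03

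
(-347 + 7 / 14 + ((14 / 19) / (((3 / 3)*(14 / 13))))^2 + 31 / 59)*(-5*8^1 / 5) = 58871532 / 21299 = 2764.05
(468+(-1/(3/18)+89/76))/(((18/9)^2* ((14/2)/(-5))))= -176005/2128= -82.71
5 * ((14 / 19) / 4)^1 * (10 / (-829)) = -175 / 15751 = -0.01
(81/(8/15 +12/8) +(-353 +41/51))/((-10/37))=17977412/15555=1155.73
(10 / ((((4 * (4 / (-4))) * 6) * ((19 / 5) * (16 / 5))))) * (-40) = 1.37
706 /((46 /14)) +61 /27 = 134837 /621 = 217.13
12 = 12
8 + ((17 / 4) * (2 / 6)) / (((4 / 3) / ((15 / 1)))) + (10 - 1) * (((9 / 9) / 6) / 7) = 2705 / 112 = 24.15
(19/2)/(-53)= -19/106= -0.18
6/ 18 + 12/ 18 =1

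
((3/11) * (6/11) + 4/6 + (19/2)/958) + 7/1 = 7.83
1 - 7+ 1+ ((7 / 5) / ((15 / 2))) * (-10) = -103 / 15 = -6.87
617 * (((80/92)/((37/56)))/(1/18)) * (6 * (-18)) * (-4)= 5373527040/851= 6314367.85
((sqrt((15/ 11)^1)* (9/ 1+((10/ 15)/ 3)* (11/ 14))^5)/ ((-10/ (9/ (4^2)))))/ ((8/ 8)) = -2015993900449* sqrt(165)/ 6064889985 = -4269.81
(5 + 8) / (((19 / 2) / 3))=78 / 19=4.11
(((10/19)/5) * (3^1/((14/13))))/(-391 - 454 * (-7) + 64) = 39/379183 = 0.00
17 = 17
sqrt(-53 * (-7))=sqrt(371)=19.26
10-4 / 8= 19 / 2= 9.50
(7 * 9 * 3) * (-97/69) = -265.70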